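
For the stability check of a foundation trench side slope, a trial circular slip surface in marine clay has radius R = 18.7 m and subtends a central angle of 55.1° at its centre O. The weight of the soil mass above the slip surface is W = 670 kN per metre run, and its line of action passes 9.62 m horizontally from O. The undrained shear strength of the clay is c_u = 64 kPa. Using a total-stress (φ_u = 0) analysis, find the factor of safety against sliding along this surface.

Taking moments about the centre O, the resisting moment is provided by the undrained shear strength acting along the arc:
Arc length L_a = R·θ = 18.7·(55.1°·π/180) = 18.7·0.9617 = 17.98 m
M_R = c_u·L_a·R = 64·17.98·18.7 = 21522.5 kN·m/m
M_D = W·d = 670·9.62 = 6445.4 kN·m/m
FS = M_R / M_D = 21522.5 / 6445.4 = 3.339

FS = 3.34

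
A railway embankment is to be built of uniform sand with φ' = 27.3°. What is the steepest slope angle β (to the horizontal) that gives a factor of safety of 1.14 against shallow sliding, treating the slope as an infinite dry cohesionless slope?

β = 24.4°

For an infinite dry cohesionless slope FS = tanφ'/tanβ, so tanβ = tanφ' / FS.
tanβ = tan27.3° / 1.14 = 0.5161 / 1.14 = 0.4528
β = arctan(0.4528) = 24.36°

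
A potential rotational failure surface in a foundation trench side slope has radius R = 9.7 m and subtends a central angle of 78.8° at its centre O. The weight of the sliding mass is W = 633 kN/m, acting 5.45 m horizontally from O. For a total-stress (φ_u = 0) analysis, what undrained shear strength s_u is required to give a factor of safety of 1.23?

s_u = 32.8 kPa

FS = s_u·L_a·R / (W·d), so s_u = FS·W·d / (L_a·R).
Arc length L_a = R·θ = 9.7·(78.8°·π/180) = 9.7·1.3753 = 13.34 m
s_u = 1.23·633·5.45 / (13.34·9.7) = 4243.3 / 129.40 = 32.79 kPa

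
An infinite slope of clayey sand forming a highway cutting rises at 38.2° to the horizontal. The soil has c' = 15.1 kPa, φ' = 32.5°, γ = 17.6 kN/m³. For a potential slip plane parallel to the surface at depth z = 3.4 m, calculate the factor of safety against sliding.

FS = 1.33

For an infinite slope with a slip plane parallel to the surface (no pore pressure): FS = [c' + γz cos²β tanφ'] / [γz sinβ cosβ].
γz = 17.6·3.4 = 59.84 kN/m²
Numerator = 15.1 + 59.84·cos²38.2°·tan32.5° = 15.1 + 59.84·0.6176·0.6371 = 38.643 kPa
Denominator = 59.84·sin38.2°·cos38.2° = 59.84·0.6184·0.7859 = 29.081 kPa
FS = 38.643 / 29.081 = 1.329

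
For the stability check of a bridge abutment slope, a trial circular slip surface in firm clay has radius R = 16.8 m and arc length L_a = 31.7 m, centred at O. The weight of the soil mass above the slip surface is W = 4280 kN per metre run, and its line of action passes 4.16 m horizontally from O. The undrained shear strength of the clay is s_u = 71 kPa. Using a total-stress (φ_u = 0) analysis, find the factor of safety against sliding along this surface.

Taking moments about the centre O, the resisting moment is provided by the undrained shear strength acting along the arc:
M_R = s_u·L_a·R = 71·31.70·16.8 = 37811.8 kN·m/m
M_D = W·d = 4280·4.16 = 17804.8 kN·m/m
FS = M_R / M_D = 37811.8 / 17804.8 = 2.124

FS = 2.12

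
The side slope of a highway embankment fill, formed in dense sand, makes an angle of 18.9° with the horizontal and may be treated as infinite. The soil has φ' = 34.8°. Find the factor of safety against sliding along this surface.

FS = 2.03

For a dry cohesionless infinite slope the factor of safety is FS = tanφ' / tanβ.
FS = tan34.8° / tan18.9° = 0.6950 / 0.3424 = 2.030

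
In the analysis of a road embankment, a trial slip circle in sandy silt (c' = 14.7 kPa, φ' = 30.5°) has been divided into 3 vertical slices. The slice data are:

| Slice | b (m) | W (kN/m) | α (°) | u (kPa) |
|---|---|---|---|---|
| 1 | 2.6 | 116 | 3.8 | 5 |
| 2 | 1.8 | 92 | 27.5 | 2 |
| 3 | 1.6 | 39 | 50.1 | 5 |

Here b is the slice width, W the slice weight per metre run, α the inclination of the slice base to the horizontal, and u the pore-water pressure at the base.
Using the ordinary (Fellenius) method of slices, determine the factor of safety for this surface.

FS = 2.73

Ordinary method of slices: FS = Σ[c'·Δl_i + (W_i cosα_i − u_i·Δl_i)·tanφ'] / Σ W_i sinα_i, with Δl_i = b_i / cosα_i.
Slice 1: Δl = 2.6/cos3.8° = 2.606 m; N'_1 = 116·cos3.8° − 5·2.606 = 102.7; c'Δl = 38.30; W sinα = 7.7
Slice 2: Δl = 1.8/cos27.5° = 2.029 m; N'_2 = 92·cos27.5° − 2·2.029 = 77.5; c'Δl = 29.83; W sinα = 42.5
Slice 3: Δl = 1.6/cos50.1° = 2.494 m; N'_3 = 39·cos50.1° − 5·2.494 = 12.5; c'Δl = 36.67; W sinα = 29.9
Σc'Δl = 104.8 kN/m; ΣN' = 192.8 kN/m; ΣW sinα = 80.1 kN/m
Resisting = 104.8 + 192.8·tan30.5° = 104.8 + 113.6 = 218.4 kN/m
FS = 218.4 / 80.1 = 2.727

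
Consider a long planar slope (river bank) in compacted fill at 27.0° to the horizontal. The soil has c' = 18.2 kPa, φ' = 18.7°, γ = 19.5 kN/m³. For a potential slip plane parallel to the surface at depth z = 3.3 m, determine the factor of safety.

FS = 1.36

For an infinite slope with a slip plane parallel to the surface (no pore pressure): FS = [c' + γz cos²β tanφ'] / [γz sinβ cosβ].
γz = 19.5·3.3 = 64.35 kN/m²
Numerator = 18.2 + 64.35·cos²27.0°·tan18.7° = 18.2 + 64.35·0.7939·0.3385 = 35.492 kPa
Denominator = 64.35·sin27.0°·cos27.0° = 64.35·0.4540·0.8910 = 26.030 kPa
FS = 35.492 / 26.030 = 1.363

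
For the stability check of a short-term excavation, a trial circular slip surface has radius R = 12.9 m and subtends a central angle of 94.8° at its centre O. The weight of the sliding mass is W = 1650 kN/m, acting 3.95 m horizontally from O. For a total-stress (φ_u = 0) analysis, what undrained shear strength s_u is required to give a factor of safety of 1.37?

FS = s_u·L_a·R / (W·d), so s_u = FS·W·d / (L_a·R).
Arc length L_a = R·θ = 12.9·(94.8°·π/180) = 12.9·1.6546 = 21.34 m
s_u = 1.37·1650·3.95 / (21.34·12.9) = 8929.0 / 275.34 = 32.43 kPa

s_u = 32.4 kPa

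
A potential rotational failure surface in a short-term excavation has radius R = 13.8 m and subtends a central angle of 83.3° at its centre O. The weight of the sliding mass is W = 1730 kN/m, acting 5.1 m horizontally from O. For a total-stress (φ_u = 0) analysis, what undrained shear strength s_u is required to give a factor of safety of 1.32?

FS = s_u·L_a·R / (W·d), so s_u = FS·W·d / (L_a·R).
Arc length L_a = R·θ = 13.8·(83.3°·π/180) = 13.8·1.4539 = 20.06 m
s_u = 1.32·1730·5.1 / (20.06·13.8) = 11646.4 / 276.87 = 42.06 kPa

s_u = 42.1 kPa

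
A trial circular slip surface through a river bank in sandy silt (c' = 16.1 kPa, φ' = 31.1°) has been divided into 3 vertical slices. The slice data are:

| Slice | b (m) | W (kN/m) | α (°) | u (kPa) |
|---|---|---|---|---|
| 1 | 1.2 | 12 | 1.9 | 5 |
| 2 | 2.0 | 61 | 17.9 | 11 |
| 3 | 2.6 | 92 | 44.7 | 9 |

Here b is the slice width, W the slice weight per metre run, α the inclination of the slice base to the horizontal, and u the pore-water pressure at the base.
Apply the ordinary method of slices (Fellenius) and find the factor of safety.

Ordinary method of slices: FS = Σ[c'·Δl_i + (W_i cosα_i − u_i·Δl_i)·tanφ'] / Σ W_i sinα_i, with Δl_i = b_i / cosα_i.
Slice 1: Δl = 1.2/cos1.9° = 1.201 m; N'_1 = 12·cos1.9° − 5·1.201 = 6.0; c'Δl = 19.33; W sinα = 0.4
Slice 2: Δl = 2.0/cos17.9° = 2.102 m; N'_2 = 61·cos17.9° − 11·2.102 = 34.9; c'Δl = 33.84; W sinα = 18.7
Slice 3: Δl = 2.6/cos44.7° = 3.658 m; N'_3 = 92·cos44.7° − 9·3.658 = 32.5; c'Δl = 58.89; W sinα = 64.7
Σc'Δl = 112.1 kN/m; ΣN' = 73.4 kN/m; ΣW sinα = 83.9 kN/m
Resisting = 112.1 + 73.4·tan31.1° = 112.1 + 44.3 = 156.3 kN/m
FS = 156.3 / 83.9 = 1.864

FS = 1.86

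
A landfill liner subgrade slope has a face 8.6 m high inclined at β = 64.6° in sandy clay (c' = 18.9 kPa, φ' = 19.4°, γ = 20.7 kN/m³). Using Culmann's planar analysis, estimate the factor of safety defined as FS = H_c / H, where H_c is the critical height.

FS = 1.23

H_c = (4c'/γ) · sinβ cosφ' / [1 − cos(β − φ')]
    = (4·18.9/20.7) · sin64.6°·cos19.4° / [1 − cos45.2°]
    = 3.652 · 0.8520 / 0.2954 = 10.54 m
FS = H_c / H = 10.54 / 8.6 = 1.225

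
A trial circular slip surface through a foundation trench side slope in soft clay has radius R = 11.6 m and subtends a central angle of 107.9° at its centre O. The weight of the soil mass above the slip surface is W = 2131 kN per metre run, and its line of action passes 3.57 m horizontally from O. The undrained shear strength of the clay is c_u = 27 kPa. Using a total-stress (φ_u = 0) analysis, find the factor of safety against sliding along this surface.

Taking moments about the centre O, the resisting moment is provided by the undrained shear strength acting along the arc:
Arc length L_a = R·θ = 11.6·(107.9°·π/180) = 11.6·1.8832 = 21.85 m
M_R = c_u·L_a·R = 27·21.85·11.6 = 6841.9 kN·m/m
M_D = W·d = 2131·3.57 = 7607.7 kN·m/m
FS = M_R / M_D = 6841.9 / 7607.7 = 0.899

FS = 0.90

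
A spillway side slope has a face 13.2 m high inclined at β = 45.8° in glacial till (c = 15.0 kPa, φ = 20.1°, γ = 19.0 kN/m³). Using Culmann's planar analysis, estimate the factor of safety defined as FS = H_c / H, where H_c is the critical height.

H_c = (4c/γ) · sinβ cosφ / [1 − cos(β − φ)]
    = (4·15.0/19.0) · sin45.8°·cos20.1° / [1 − cos25.7°]
    = 3.158 · 0.6732 / 0.0989 = 21.49 m
FS = H_c / H = 21.49 / 13.2 = 1.628

FS = 1.63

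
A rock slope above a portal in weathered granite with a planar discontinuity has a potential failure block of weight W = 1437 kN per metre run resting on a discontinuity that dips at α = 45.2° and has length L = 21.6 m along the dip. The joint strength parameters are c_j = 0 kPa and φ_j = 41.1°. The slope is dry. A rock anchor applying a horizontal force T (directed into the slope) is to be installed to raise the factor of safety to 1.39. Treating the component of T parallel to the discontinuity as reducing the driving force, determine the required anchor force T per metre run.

Resolving forces along and normal to the sliding plane, with the horizontal anchor force T adding T·sinα to the effective normal force and T·cosα acting up the plane against the driving force:
FS = [c_jL + (W cosα + T sinα) tanφ_j] / [W sinα − T cosα]
Without the anchor: N' = 1012.6 kN/m, driving T_d = 1019.7 kN/m, resisting R = 0·21.6 + 1012.6·tan41.1° = 883.3 kN/m, FS = 0.87.
Setting FS = 1.39 and solving for T:
1.39·(1019.7 − T cos45.2°) = 883.3 + T sin45.2°·tan41.1°
T·(sin45.2°·tan41.1° + 1.39·cos45.2°) = 1.39·1019.7 − 883.3
T·(0.7096·0.8724 + 1.39·0.7046) = 1417.3 − 883.3 = 534.0
T·1.5984 = 534.0
T = 334.1 kN/m

T = 334 kN/m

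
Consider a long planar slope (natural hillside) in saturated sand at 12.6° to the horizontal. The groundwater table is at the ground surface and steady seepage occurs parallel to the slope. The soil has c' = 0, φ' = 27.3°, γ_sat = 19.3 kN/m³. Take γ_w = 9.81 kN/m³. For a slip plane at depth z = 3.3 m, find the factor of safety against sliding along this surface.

FS = 1.14

With seepage parallel to the slope and the water table at the surface, the effective normal stress on the slip plane uses the buoyant unit weight γ' = γ_sat − γ_w while the driving shear stress uses γ_sat:
FS = [c' + γ' z cos²β tanφ'] / [γ_sat z sinβ cosβ]
(For c' = 0 this reduces to FS = (γ'/γ_sat)·tanφ'/tanβ.)
γ' = 19.3 − 9.81 = 9.49 kN/m³
Numerator = 0.0 + 9.49·3.3·cos²12.6°·tan27.3° = 0.0 + 9.49·3.3·0.9524·0.5161 = 15.395 kPa
Denominator = 19.3·3.3·sin12.6°·cos12.6° = 19.3·3.3·0.2181·0.9759 = 13.559 kPa
FS = 15.395 / 13.559 = 1.135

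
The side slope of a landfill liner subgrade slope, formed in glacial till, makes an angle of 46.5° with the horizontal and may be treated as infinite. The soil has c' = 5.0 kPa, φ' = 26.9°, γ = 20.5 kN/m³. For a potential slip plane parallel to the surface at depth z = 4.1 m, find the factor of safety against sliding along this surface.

For an infinite slope with a slip plane parallel to the surface (no pore pressure): FS = [c' + γz cos²β tanφ'] / [γz sinβ cosβ].
γz = 20.5·4.1 = 84.05 kN/m²
Numerator = 5.0 + 84.05·cos²46.5°·tan26.9° = 5.0 + 84.05·0.4738·0.5073 = 25.205 kPa
Denominator = 84.05·sin46.5°·cos46.5° = 84.05·0.7254·0.6884 = 41.967 kPa
FS = 25.205 / 41.967 = 0.601

FS = 0.60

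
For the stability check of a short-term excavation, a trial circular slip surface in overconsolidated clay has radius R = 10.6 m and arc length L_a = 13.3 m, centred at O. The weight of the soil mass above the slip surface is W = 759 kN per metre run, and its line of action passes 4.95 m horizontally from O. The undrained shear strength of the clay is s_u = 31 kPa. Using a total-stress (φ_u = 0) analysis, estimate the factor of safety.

FS = 1.16

Taking moments about the centre O, the resisting moment is provided by the undrained shear strength acting along the arc:
M_R = s_u·L_a·R = 31·13.30·10.6 = 4370.4 kN·m/m
M_D = W·d = 759·4.95 = 3757.1 kN·m/m
FS = M_R / M_D = 4370.4 / 3757.1 = 1.163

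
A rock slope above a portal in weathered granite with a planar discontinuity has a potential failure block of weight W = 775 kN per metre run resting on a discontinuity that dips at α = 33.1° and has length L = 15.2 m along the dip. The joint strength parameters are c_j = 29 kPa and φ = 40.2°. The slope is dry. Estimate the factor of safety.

Resolving the block weight along and normal to the plane and applying the Mohr–Coulomb strength on the joint:
N' = W cosα = 775·cos33.1° = 649.2 kN/m
Driving force T = W sinα = 775·sin33.1° = 423.2 kN/m
Resisting force R = c_j·L + N'·tanφ = 29·15.2 + 649.2·tan40.2° = 440.8 + 548.6 = 989.4 kN/m
FS = R / T = 989.4 / 423.2 = 2.338

FS = 2.34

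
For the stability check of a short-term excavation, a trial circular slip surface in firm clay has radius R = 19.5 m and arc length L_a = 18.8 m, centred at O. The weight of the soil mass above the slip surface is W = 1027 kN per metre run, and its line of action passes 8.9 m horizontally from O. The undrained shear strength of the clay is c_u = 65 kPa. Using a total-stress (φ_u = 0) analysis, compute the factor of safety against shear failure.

Taking moments about the centre O, the resisting moment is provided by the undrained shear strength acting along the arc:
M_R = c_u·L_a·R = 65·18.80·19.5 = 23829.0 kN·m/m
M_D = W·d = 1027·8.9 = 9140.3 kN·m/m
FS = M_R / M_D = 23829.0 / 9140.3 = 2.607

FS = 2.61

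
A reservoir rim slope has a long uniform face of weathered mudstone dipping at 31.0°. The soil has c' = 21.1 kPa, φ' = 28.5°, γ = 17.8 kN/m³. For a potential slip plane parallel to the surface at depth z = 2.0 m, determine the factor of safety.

FS = 2.25

For an infinite slope with a slip plane parallel to the surface (no pore pressure): FS = [c' + γz cos²β tanφ'] / [γz sinβ cosβ].
γz = 17.8·2.0 = 35.60 kN/m²
Numerator = 21.1 + 35.60·cos²31.0°·tan28.5° = 21.1 + 35.60·0.7347·0.5430 = 35.302 kPa
Denominator = 35.60·sin31.0°·cos31.0° = 35.60·0.5150·0.8572 = 15.716 kPa
FS = 35.302 / 15.716 = 2.246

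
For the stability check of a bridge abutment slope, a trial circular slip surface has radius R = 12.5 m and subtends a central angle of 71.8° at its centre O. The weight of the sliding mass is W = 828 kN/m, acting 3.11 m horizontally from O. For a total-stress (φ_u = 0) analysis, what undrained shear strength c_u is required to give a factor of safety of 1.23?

c_u = 16.2 kPa

FS = c_u·L_a·R / (W·d), so c_u = FS·W·d / (L_a·R).
Arc length L_a = R·θ = 12.5·(71.8°·π/180) = 12.5·1.2531 = 15.66 m
c_u = 1.23·828·3.11 / (15.66·12.5) = 3167.3 / 195.80 = 16.18 kPa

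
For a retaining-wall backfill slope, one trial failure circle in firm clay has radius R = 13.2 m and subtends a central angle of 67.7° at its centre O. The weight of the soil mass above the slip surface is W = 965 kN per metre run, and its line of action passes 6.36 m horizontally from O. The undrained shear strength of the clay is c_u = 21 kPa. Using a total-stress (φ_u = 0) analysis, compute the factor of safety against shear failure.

FS = 0.70

Taking moments about the centre O, the resisting moment is provided by the undrained shear strength acting along the arc:
Arc length L_a = R·θ = 13.2·(67.7°·π/180) = 13.2·1.1816 = 15.60 m
M_R = c_u·L_a·R = 21·15.60·13.2 = 4323.5 kN·m/m
M_D = W·d = 965·6.36 = 6137.4 kN·m/m
FS = M_R / M_D = 4323.5 / 6137.4 = 0.704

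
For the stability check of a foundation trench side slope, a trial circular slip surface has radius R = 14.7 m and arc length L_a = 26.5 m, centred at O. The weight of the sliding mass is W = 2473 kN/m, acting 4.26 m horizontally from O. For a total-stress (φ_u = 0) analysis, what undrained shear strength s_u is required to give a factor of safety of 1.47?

s_u = 39.8 kPa

FS = s_u·L_a·R / (W·d), so s_u = FS·W·d / (L_a·R).
s_u = 1.47·2473·4.26 / (26.50·14.7) = 15486.4 / 389.55 = 39.75 kPa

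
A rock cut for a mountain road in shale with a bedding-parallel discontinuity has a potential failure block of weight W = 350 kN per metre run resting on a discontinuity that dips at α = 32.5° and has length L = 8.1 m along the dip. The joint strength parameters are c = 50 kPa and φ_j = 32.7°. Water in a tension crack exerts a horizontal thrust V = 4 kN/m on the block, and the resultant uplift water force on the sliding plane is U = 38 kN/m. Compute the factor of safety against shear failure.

FS = 2.97

Resolving the block weight along and normal to the plane and applying the Mohr–Coulomb strength on the joint:
N' = W cosα − U − V sinα = 350·cos32.5° − 38 − 4·sin32.5° = 255.0 kN/m
Driving force T = W sinα + V cosα = 350·sin32.5° + 4·cos32.5° = 191.4 kN/m
Resisting force R = c·L + N'·tanφ_j = 50·8.1 + 255.0·tan32.7° = 405.0 + 163.7 = 568.7 kN/m
FS = R / T = 568.7 / 191.4 = 2.971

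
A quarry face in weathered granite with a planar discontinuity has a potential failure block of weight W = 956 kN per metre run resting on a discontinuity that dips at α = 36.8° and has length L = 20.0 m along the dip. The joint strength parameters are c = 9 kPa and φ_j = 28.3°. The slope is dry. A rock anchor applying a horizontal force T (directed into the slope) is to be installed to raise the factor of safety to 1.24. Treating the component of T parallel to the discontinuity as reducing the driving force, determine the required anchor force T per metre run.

Resolving forces along and normal to the sliding plane, with the horizontal anchor force T adding T·sinα to the effective normal force and T·cosα acting up the plane against the driving force:
FS = [cL + (W cosα + T sinα) tanφ_j] / [W sinα − T cosα]
Without the anchor: N' = 765.5 kN/m, driving T_d = 572.7 kN/m, resisting R = 9·20.0 + 765.5·tan28.3° = 592.2 kN/m, FS = 1.03.
Setting FS = 1.24 and solving for T:
1.24·(572.7 − T cos36.8°) = 592.2 + T sin36.8°·tan28.3°
T·(sin36.8°·tan28.3° + 1.24·cos36.8°) = 1.24·572.7 − 592.2
T·(0.5990·0.5384 + 1.24·0.8007) = 710.1 − 592.2 = 117.9
T·1.3154 = 117.9
T = 89.6 kN/m

T = 90 kN/m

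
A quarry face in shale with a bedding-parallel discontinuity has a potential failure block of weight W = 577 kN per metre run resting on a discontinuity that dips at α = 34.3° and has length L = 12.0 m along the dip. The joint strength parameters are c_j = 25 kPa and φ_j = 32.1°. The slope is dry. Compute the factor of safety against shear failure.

FS = 1.84

Resolving the block weight along and normal to the plane and applying the Mohr–Coulomb strength on the joint:
N' = W cosα = 577·cos34.3° = 476.7 kN/m
Driving force T = W sinα = 577·sin34.3° = 325.2 kN/m
Resisting force R = c_j·L + N'·tanφ_j = 25·12.0 + 476.7·tan32.1° = 300.0 + 299.0 = 599.0 kN/m
FS = R / T = 599.0 / 325.2 = 1.842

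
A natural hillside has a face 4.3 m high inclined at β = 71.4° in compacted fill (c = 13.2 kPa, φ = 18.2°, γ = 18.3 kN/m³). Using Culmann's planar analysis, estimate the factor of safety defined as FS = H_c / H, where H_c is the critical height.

H_c = (4c/γ) · sinβ cosφ / [1 − cos(β − φ)]
    = (4·13.2/18.3) · sin71.4°·cos18.2° / [1 − cos53.2°]
    = 2.885 · 0.9004 / 0.4010 = 6.48 m
FS = H_c / H = 6.48 / 4.3 = 1.507

FS = 1.51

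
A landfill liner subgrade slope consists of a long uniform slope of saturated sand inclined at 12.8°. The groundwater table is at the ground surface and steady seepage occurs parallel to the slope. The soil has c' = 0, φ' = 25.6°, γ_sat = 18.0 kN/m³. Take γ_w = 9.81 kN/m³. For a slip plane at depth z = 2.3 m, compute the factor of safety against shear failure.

FS = 0.96

With seepage parallel to the slope and the water table at the surface, the effective normal stress on the slip plane uses the buoyant unit weight γ' = γ_sat − γ_w while the driving shear stress uses γ_sat:
FS = [c' + γ' z cos²β tanφ'] / [γ_sat z sinβ cosβ]
(For c' = 0 this reduces to FS = (γ'/γ_sat)·tanφ'/tanβ.)
γ' = 18.0 − 9.81 = 8.19 kN/m³
Numerator = 0.0 + 8.19·2.3·cos²12.8°·tan25.6° = 0.0 + 8.19·2.3·0.9509·0.4791 = 8.582 kPa
Denominator = 18.0·2.3·sin12.8°·cos12.8° = 18.0·2.3·0.2215·0.9751 = 8.944 kPa
FS = 8.582 / 8.944 = 0.960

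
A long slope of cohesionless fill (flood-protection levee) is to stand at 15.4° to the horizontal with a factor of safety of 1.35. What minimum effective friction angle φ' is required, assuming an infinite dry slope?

FS = tanφ'/tanβ ⇒ tanφ' = FS · tanβ = 1.35 · tan15.4° = 0.3719
φ' = arctan(0.3719) = 20.40°

φ' = 20.4°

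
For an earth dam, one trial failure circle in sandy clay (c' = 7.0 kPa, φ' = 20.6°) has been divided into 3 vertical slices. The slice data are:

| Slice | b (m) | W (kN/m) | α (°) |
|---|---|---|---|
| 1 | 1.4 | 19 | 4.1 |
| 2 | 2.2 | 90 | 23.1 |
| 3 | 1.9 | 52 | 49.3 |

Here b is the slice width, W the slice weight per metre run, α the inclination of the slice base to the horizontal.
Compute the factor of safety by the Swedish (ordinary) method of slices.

FS = 1.29

Ordinary method of slices: FS = Σ[c'·Δl_i + (W_i cosα_i)·tanφ'] / Σ W_i sinα_i, with Δl_i = b_i / cosα_i.
Slice 1: Δl = 1.4/cos4.1° = 1.404 m; N'_1 = 19·cos4.1° = 19.0; c'Δl = 9.83; W sinα = 1.4
Slice 2: Δl = 2.2/cos23.1° = 2.392 m; N'_2 = 90·cos23.1° = 82.8; c'Δl = 16.74; W sinα = 35.3
Slice 3: Δl = 1.9/cos49.3° = 2.914 m; N'_3 = 52·cos49.3° = 33.9; c'Δl = 20.40; W sinα = 39.4
Σc'Δl = 47.0 kN/m; ΣN' = 135.6 kN/m; ΣW sinα = 76.1 kN/m
Resisting = 47.0 + 135.6·tan20.6° = 47.0 + 51.0 = 97.9 kN/m
FS = 97.9 / 76.1 = 1.287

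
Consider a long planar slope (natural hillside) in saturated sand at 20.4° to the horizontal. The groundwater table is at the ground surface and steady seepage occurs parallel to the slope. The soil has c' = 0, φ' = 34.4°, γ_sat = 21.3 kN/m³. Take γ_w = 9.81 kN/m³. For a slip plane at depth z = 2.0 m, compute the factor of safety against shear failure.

FS = 0.99

With seepage parallel to the slope and the water table at the surface, the effective normal stress on the slip plane uses the buoyant unit weight γ' = γ_sat − γ_w while the driving shear stress uses γ_sat:
FS = [c' + γ' z cos²β tanφ'] / [γ_sat z sinβ cosβ]
(For c' = 0 this reduces to FS = (γ'/γ_sat)·tanφ'/tanβ.)
γ' = 21.3 − 9.81 = 11.49 kN/m³
Numerator = 0.0 + 11.49·2.0·cos²20.4°·tan34.4° = 0.0 + 11.49·2.0·0.8785·0.6847 = 13.823 kPa
Denominator = 21.3·2.0·sin20.4°·cos20.4° = 21.3·2.0·0.3486·0.9373 = 13.918 kPa
FS = 13.823 / 13.918 = 0.993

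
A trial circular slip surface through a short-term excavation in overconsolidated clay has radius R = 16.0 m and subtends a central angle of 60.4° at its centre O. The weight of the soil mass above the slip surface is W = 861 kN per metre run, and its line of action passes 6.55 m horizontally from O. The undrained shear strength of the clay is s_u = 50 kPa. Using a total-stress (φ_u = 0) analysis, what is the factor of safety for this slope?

Taking moments about the centre O, the resisting moment is provided by the undrained shear strength acting along the arc:
Arc length L_a = R·θ = 16.0·(60.4°·π/180) = 16.0·1.0542 = 16.87 m
M_R = s_u·L_a·R = 50·16.87·16.0 = 13493.5 kN·m/m
M_D = W·d = 861·6.55 = 5639.6 kN·m/m
FS = M_R / M_D = 13493.5 / 5639.6 = 2.393

FS = 2.39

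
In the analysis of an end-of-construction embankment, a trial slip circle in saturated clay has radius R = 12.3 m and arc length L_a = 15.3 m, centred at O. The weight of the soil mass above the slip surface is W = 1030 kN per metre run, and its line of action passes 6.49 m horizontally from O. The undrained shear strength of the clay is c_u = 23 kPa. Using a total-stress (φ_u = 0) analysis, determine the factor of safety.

FS = 0.65

Taking moments about the centre O, the resisting moment is provided by the undrained shear strength acting along the arc:
M_R = c_u·L_a·R = 23·15.30·12.3 = 4328.4 kN·m/m
M_D = W·d = 1030·6.49 = 6684.7 kN·m/m
FS = M_R / M_D = 4328.4 / 6684.7 = 0.648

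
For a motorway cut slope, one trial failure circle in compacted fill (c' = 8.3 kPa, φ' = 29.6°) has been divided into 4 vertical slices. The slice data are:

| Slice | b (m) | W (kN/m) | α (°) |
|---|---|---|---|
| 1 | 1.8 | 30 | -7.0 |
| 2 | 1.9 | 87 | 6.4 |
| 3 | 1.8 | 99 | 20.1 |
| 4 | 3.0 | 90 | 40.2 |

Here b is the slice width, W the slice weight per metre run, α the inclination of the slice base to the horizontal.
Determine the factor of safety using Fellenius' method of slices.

Ordinary method of slices: FS = Σ[c'·Δl_i + (W_i cosα_i)·tanφ'] / Σ W_i sinα_i, with Δl_i = b_i / cosα_i.
Slice 1: Δl = 1.8/cos(-7.0°) = 1.814 m; N'_1 = 30·cos(-7.0°) = 29.8; c'Δl = 15.05; W sinα = -3.7
Slice 2: Δl = 1.9/cos6.4° = 1.912 m; N'_2 = 87·cos6.4° = 86.5; c'Δl = 15.87; W sinα = 9.7
Slice 3: Δl = 1.8/cos20.1° = 1.917 m; N'_3 = 99·cos20.1° = 93.0; c'Δl = 15.91; W sinα = 34.0
Slice 4: Δl = 3.0/cos40.2° = 3.928 m; N'_4 = 90·cos40.2° = 68.7; c'Δl = 32.60; W sinα = 58.1
Σc'Δl = 79.4 kN/m; ΣN' = 277.9 kN/m; ΣW sinα = 98.2 kN/m
Resisting = 79.4 + 277.9·tan29.6° = 79.4 + 157.9 = 237.3 kN/m
FS = 237.3 / 98.2 = 2.418

FS = 2.42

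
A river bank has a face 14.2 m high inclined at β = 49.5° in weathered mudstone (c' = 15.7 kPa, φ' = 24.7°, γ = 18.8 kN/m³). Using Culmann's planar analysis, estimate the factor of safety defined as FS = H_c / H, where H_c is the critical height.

H_c = (4c'/γ) · sinβ cosφ' / [1 − cos(β − φ')]
    = (4·15.7/18.8) · sin49.5°·cos24.7° / [1 − cos24.8°]
    = 3.340 · 0.6908 / 0.0922 = 25.02 m
FS = H_c / H = 25.02 / 14.2 = 1.762

FS = 1.76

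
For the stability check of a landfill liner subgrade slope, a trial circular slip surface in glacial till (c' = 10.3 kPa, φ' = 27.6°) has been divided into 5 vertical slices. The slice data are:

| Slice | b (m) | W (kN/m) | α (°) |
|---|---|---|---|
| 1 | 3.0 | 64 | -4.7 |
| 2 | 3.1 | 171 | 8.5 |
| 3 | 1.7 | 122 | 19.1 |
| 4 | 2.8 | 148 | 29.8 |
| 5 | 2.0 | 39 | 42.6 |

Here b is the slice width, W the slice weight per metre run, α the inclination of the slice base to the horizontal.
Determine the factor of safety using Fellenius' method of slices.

Ordinary method of slices: FS = Σ[c'·Δl_i + (W_i cosα_i)·tanφ'] / Σ W_i sinα_i, with Δl_i = b_i / cosα_i.
Slice 1: Δl = 3.0/cos(-4.7°) = 3.010 m; N'_1 = 64·cos(-4.7°) = 63.8; c'Δl = 31.00; W sinα = -5.2
Slice 2: Δl = 3.1/cos8.5° = 3.134 m; N'_2 = 171·cos8.5° = 169.1; c'Δl = 32.28; W sinα = 25.3
Slice 3: Δl = 1.7/cos19.1° = 1.799 m; N'_3 = 122·cos19.1° = 115.3; c'Δl = 18.53; W sinα = 39.9
Slice 4: Δl = 2.8/cos29.8° = 3.227 m; N'_4 = 148·cos29.8° = 128.4; c'Δl = 33.23; W sinα = 73.6
Slice 5: Δl = 2.0/cos42.6° = 2.717 m; N'_5 = 39·cos42.6° = 28.7; c'Δl = 27.99; W sinα = 26.4
Σc'Δl = 143.0 kN/m; ΣN' = 505.3 kN/m; ΣW sinα = 159.9 kN/m
Resisting = 143.0 + 505.3·tan27.6° = 143.0 + 264.2 = 407.2 kN/m
FS = 407.2 / 159.9 = 2.547

FS = 2.55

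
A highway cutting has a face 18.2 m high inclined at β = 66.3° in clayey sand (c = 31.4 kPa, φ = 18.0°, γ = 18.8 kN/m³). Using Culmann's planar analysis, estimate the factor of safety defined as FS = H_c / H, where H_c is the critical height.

FS = 0.95

H_c = (4c/γ) · sinβ cosφ / [1 − cos(β − φ)]
    = (4·31.4/18.8) · sin66.3°·cos18.0° / [1 − cos48.3°]
    = 6.681 · 0.8708 / 0.3348 = 17.38 m
FS = H_c / H = 17.38 / 18.2 = 0.955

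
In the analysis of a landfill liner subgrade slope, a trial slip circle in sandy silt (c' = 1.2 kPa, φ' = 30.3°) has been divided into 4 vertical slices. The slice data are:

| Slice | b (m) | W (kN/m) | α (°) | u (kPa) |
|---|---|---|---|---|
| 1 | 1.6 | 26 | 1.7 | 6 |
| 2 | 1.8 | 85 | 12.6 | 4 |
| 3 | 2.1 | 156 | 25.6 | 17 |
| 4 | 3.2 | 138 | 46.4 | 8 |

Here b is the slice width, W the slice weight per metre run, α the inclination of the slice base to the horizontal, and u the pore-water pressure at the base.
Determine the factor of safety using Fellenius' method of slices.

FS = 0.85

Ordinary method of slices: FS = Σ[c'·Δl_i + (W_i cosα_i − u_i·Δl_i)·tanφ'] / Σ W_i sinα_i, with Δl_i = b_i / cosα_i.
Slice 1: Δl = 1.6/cos1.7° = 1.601 m; N'_1 = 26·cos1.7° − 6·1.601 = 16.4; c'Δl = 1.92; W sinα = 0.8
Slice 2: Δl = 1.8/cos12.6° = 1.844 m; N'_2 = 85·cos12.6° − 4·1.844 = 75.6; c'Δl = 2.21; W sinα = 18.5
Slice 3: Δl = 2.1/cos25.6° = 2.329 m; N'_3 = 156·cos25.6° − 17·2.329 = 101.1; c'Δl = 2.79; W sinα = 67.4
Slice 4: Δl = 3.2/cos46.4° = 4.640 m; N'_4 = 138·cos46.4° − 8·4.640 = 58.0; c'Δl = 5.57; W sinα = 99.9
Σc'Δl = 12.5 kN/m; ΣN' = 251.1 kN/m; ΣW sinα = 186.7 kN/m
Resisting = 12.5 + 251.1·tan30.3° = 12.5 + 146.7 = 159.2 kN/m
FS = 159.2 / 186.7 = 0.853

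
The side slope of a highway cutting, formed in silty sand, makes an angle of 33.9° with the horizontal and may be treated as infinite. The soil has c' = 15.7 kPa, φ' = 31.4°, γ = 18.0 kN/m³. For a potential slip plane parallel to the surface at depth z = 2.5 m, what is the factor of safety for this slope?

FS = 1.66

For an infinite slope with a slip plane parallel to the surface (no pore pressure): FS = [c' + γz cos²β tanφ'] / [γz sinβ cosβ].
γz = 18.0·2.5 = 45.00 kN/m²
Numerator = 15.7 + 45.00·cos²33.9°·tan31.4° = 15.7 + 45.00·0.6889·0.6104 = 34.623 kPa
Denominator = 45.00·sin33.9°·cos33.9° = 45.00·0.5577·0.8300 = 20.832 kPa
FS = 34.623 / 20.832 = 1.662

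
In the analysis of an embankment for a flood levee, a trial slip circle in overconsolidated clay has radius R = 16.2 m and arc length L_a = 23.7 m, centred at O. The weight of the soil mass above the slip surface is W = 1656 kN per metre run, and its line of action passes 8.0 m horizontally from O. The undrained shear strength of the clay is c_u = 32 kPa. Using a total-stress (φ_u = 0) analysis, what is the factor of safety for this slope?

Taking moments about the centre O, the resisting moment is provided by the undrained shear strength acting along the arc:
M_R = c_u·L_a·R = 32·23.70·16.2 = 12286.1 kN·m/m
M_D = W·d = 1656·8.0 = 13248.0 kN·m/m
FS = M_R / M_D = 12286.1 / 13248.0 = 0.927

FS = 0.93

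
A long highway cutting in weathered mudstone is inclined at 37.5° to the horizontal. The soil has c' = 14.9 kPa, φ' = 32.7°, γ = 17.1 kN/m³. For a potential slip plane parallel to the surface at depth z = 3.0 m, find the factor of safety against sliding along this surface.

FS = 1.44

For an infinite slope with a slip plane parallel to the surface (no pore pressure): FS = [c' + γz cos²β tanφ'] / [γz sinβ cosβ].
γz = 17.1·3.0 = 51.30 kN/m²
Numerator = 14.9 + 51.30·cos²37.5°·tan32.7° = 14.9 + 51.30·0.6294·0.6420 = 35.629 kPa
Denominator = 51.30·sin37.5°·cos37.5° = 51.30·0.6088·0.7934 = 24.776 kPa
FS = 35.629 / 24.776 = 1.438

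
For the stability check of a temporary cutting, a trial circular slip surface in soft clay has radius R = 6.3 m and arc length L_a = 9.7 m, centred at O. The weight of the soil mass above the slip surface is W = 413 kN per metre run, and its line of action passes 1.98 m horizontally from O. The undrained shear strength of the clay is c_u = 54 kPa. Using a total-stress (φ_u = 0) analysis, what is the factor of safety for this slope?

Taking moments about the centre O, the resisting moment is provided by the undrained shear strength acting along the arc:
M_R = c_u·L_a·R = 54·9.70·6.3 = 3299.9 kN·m/m
M_D = W·d = 413·1.98 = 817.7 kN·m/m
FS = M_R / M_D = 3299.9 / 817.7 = 4.035

FS = 4.04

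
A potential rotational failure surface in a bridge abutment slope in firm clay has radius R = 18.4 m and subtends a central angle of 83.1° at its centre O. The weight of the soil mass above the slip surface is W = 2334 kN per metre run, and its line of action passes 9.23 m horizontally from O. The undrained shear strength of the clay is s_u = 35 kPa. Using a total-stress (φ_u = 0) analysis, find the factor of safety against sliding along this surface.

FS = 0.80

Taking moments about the centre O, the resisting moment is provided by the undrained shear strength acting along the arc:
Arc length L_a = R·θ = 18.4·(83.1°·π/180) = 18.4·1.4504 = 26.69 m
M_R = s_u·L_a·R = 35·26.69·18.4 = 17186.3 kN·m/m
M_D = W·d = 2334·9.23 = 21542.8 kN·m/m
FS = M_R / M_D = 17186.3 / 21542.8 = 0.798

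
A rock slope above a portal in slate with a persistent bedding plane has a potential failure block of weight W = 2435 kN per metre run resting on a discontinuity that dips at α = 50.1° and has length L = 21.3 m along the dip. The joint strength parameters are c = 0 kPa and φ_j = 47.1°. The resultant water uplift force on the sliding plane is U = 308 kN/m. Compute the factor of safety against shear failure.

Resolving the block weight along and normal to the plane and applying the Mohr–Coulomb strength on the joint:
N' = W cosα − U = 2435·cos50.1° − 308 = 1253.9 kN/m
Driving force T = W sinα = 2435·sin50.1° = 1868.0 kN/m
Resisting force R = c·L + N'·tanφ_j = 0·21.3 + 1253.9·tan47.1° = 0.0 + 1349.4 = 1349.4 kN/m
FS = R / T = 1349.4 / 1868.0 = 0.722

FS = 0.72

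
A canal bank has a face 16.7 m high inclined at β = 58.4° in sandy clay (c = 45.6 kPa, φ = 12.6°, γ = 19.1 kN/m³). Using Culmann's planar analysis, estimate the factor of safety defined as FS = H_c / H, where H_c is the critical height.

FS = 1.57

H_c = (4c/γ) · sinβ cosφ / [1 − cos(β − φ)]
    = (4·45.6/19.1) · sin58.4°·cos12.6° / [1 − cos45.8°]
    = 9.550 · 0.8312 / 0.3028 = 26.21 m
FS = H_c / H = 26.21 / 16.7 = 1.570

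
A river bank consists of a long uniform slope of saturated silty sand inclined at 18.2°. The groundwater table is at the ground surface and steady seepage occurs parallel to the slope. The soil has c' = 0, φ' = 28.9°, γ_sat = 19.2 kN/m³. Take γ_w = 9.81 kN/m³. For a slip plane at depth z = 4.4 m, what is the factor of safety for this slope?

With seepage parallel to the slope and the water table at the surface, the effective normal stress on the slip plane uses the buoyant unit weight γ' = γ_sat − γ_w while the driving shear stress uses γ_sat:
FS = [c' + γ' z cos²β tanφ'] / [γ_sat z sinβ cosβ]
(For c' = 0 this reduces to FS = (γ'/γ_sat)·tanφ'/tanβ.)
γ' = 19.2 − 9.81 = 9.39 kN/m³
Numerator = 0.0 + 9.39·4.4·cos²18.2°·tan28.9° = 0.0 + 9.39·4.4·0.9024·0.5520 = 20.583 kPa
Denominator = 19.2·4.4·sin18.2°·cos18.2° = 19.2·4.4·0.3123·0.9500 = 25.066 kPa
FS = 20.583 / 25.066 = 0.821

FS = 0.82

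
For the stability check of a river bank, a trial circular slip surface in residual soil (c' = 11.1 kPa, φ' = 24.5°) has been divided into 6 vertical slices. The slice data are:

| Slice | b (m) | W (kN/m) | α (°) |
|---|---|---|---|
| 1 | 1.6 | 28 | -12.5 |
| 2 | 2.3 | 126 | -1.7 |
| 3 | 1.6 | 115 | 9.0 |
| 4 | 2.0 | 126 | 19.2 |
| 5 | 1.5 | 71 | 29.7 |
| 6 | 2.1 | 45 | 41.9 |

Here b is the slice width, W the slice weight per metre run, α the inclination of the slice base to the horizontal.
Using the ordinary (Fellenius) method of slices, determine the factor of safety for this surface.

FS = 3.09

Ordinary method of slices: FS = Σ[c'·Δl_i + (W_i cosα_i)·tanφ'] / Σ W_i sinα_i, with Δl_i = b_i / cosα_i.
Slice 1: Δl = 1.6/cos(-12.5°) = 1.639 m; N'_1 = 28·cos(-12.5°) = 27.3; c'Δl = 18.19; W sinα = -6.1
Slice 2: Δl = 2.3/cos(-1.7°) = 2.301 m; N'_2 = 126·cos(-1.7°) = 125.9; c'Δl = 25.54; W sinα = -3.7
Slice 3: Δl = 1.6/cos9.0° = 1.620 m; N'_3 = 115·cos9.0° = 113.6; c'Δl = 17.98; W sinα = 18.0
Slice 4: Δl = 2.0/cos19.2° = 2.118 m; N'_4 = 126·cos19.2° = 119.0; c'Δl = 23.51; W sinα = 41.4
Slice 5: Δl = 1.5/cos29.7° = 1.727 m; N'_5 = 71·cos29.7° = 61.7; c'Δl = 19.17; W sinα = 35.2
Slice 6: Δl = 2.1/cos41.9° = 2.821 m; N'_6 = 45·cos41.9° = 33.5; c'Δl = 31.32; W sinα = 30.1
Σc'Δl = 135.7 kN/m; ΣN' = 481.0 kN/m; ΣW sinα = 114.9 kN/m
Resisting = 135.7 + 481.0·tan24.5° = 135.7 + 219.2 = 354.9 kN/m
FS = 354.9 / 114.9 = 3.090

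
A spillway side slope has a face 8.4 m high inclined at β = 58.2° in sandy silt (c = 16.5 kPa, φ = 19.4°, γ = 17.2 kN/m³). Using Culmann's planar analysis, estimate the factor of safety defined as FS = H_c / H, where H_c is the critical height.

H_c = (4c/γ) · sinβ cosφ / [1 − cos(β − φ)]
    = (4·16.5/17.2) · sin58.2°·cos19.4° / [1 − cos38.8°]
    = 3.837 · 0.8016 / 0.2207 = 13.94 m
FS = H_c / H = 13.94 / 8.4 = 1.660

FS = 1.66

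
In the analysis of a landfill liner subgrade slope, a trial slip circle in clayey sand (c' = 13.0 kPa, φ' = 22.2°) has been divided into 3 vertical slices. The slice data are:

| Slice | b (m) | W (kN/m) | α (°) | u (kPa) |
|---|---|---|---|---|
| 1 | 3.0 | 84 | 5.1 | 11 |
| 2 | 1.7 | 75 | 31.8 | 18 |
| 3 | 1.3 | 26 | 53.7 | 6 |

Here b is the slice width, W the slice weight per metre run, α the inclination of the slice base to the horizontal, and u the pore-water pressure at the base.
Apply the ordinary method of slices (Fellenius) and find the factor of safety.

Ordinary method of slices: FS = Σ[c'·Δl_i + (W_i cosα_i − u_i·Δl_i)·tanφ'] / Σ W_i sinα_i, with Δl_i = b_i / cosα_i.
Slice 1: Δl = 3.0/cos5.1° = 3.012 m; N'_1 = 84·cos5.1° − 11·3.012 = 50.5; c'Δl = 39.16; W sinα = 7.5
Slice 2: Δl = 1.7/cos31.8° = 2.000 m; N'_2 = 75·cos31.8° − 18·2.000 = 27.7; c'Δl = 26.00; W sinα = 39.5
Slice 3: Δl = 1.3/cos53.7° = 2.196 m; N'_3 = 26·cos53.7° − 6·2.196 = 2.2; c'Δl = 28.55; W sinα = 21.0
Σc'Δl = 93.7 kN/m; ΣN' = 80.5 kN/m; ΣW sinα = 67.9 kN/m
Resisting = 93.7 + 80.5·tan22.2° = 93.7 + 32.8 = 126.6 kN/m
FS = 126.6 / 67.9 = 1.863

FS = 1.86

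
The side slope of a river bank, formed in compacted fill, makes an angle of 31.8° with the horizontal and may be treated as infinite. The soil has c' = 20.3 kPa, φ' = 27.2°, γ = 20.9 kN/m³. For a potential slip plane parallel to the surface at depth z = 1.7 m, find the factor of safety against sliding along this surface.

For an infinite slope with a slip plane parallel to the surface (no pore pressure): FS = [c' + γz cos²β tanφ'] / [γz sinβ cosβ].
γz = 20.9·1.7 = 35.53 kN/m²
Numerator = 20.3 + 35.53·cos²31.8°·tan27.2° = 20.3 + 35.53·0.7223·0.5139 = 33.489 kPa
Denominator = 35.53·sin31.8°·cos31.8° = 35.53·0.5270·0.8499 = 15.912 kPa
FS = 33.489 / 15.912 = 2.105

FS = 2.10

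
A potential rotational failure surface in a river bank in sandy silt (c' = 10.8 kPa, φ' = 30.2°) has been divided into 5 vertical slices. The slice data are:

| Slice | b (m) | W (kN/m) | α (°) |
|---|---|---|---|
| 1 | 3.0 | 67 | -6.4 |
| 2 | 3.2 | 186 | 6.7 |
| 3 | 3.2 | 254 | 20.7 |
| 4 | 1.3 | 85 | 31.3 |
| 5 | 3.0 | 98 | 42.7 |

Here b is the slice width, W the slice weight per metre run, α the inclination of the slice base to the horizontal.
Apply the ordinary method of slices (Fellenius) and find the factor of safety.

Ordinary method of slices: FS = Σ[c'·Δl_i + (W_i cosα_i)·tanφ'] / Σ W_i sinα_i, with Δl_i = b_i / cosα_i.
Slice 1: Δl = 3.0/cos(-6.4°) = 3.019 m; N'_1 = 67·cos(-6.4°) = 66.6; c'Δl = 32.60; W sinα = -7.5
Slice 2: Δl = 3.2/cos6.7° = 3.222 m; N'_2 = 186·cos6.7° = 184.7; c'Δl = 34.80; W sinα = 21.7
Slice 3: Δl = 3.2/cos20.7° = 3.421 m; N'_3 = 254·cos20.7° = 237.6; c'Δl = 36.95; W sinα = 89.8
Slice 4: Δl = 1.3/cos31.3° = 1.521 m; N'_4 = 85·cos31.3° = 72.6; c'Δl = 16.43; W sinα = 44.2
Slice 5: Δl = 3.0/cos42.7° = 4.082 m; N'_5 = 98·cos42.7° = 72.0; c'Δl = 44.09; W sinα = 66.5
Σc'Δl = 164.9 kN/m; ΣN' = 633.6 kN/m; ΣW sinα = 214.6 kN/m
Resisting = 164.9 + 633.6·tan30.2° = 164.9 + 368.7 = 533.6 kN/m
FS = 533.6 / 214.6 = 2.486

FS = 2.49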